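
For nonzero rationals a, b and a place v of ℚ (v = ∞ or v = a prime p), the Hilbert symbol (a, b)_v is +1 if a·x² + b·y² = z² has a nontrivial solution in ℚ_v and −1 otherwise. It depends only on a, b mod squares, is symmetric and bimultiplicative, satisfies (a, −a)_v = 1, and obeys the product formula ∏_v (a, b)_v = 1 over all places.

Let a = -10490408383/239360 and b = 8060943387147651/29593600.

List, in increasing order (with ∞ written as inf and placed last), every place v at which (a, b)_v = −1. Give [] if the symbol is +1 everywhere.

(a, b) ≡ (-230945, 19) mod (ℚ^×)²; places V = {2, 3, 5, 7, 11, 13, 17, 19, ∞}.
(a,b)_2: α=-8, β=-12; u≡7, v≡3 (mod 8); ε(u)ε(v)=1·1, αω(v)=-8·1, βω(u)=-12·0; sum ≡ 1  ⇒  -1.
(a,b)_5: α=-1, u≡1; β=-2, v≡4 (mod 5); (1|5)=+1, (4|5)=+1; sign (−1)^0·+1^-2·+1^-1 = +1.
(a,b)_17: α=-1, u≡4; β=-2, v≡2 (mod 17); (4|17)=+1, (2|17)=+1; sign (−1)^0·+1^-2·+1^-1 = +1.
(a,b)_3: α=0, u≡1; β=2, v≡1 (mod 3); (1|3)=+1, (1|3)=+1; sign (−1)^0·+1^2·+1^0 = +1.
(a,b)_19: α=3, u≡16; β=7, v≡9 (mod 19); (16|19)=+1, (9|19)=+1; sign (−1)^1·+1^7·+1^3 = -1.
(a,b)_13: α=1, u≡2; β=2, v≡5 (mod 13); (2|13)=-1, (5|13)=-1; sign (−1)^0·-1^2·-1^1 = -1.
(a,b)_11: α=-1, u≡9; β=2, v≡10 (mod 11); (9|11)=+1, (10|11)=-1; sign (−1)^0·+1^2·-1^-1 = -1.
(a,b)_7: α=6, u≡3; β=2, v≡6 (mod 7); (3|7)=-1, (6|7)=-1; sign (−1)^0·-1^2·-1^6 = +1.
(a,b)_∞: sgn(-230945)=−, sgn(19)=+, so +1.
|Ram(-230945, 19)| = 4, even; anisotropic at {2, 11, 13, 19}.

[2, 11, 13, 19]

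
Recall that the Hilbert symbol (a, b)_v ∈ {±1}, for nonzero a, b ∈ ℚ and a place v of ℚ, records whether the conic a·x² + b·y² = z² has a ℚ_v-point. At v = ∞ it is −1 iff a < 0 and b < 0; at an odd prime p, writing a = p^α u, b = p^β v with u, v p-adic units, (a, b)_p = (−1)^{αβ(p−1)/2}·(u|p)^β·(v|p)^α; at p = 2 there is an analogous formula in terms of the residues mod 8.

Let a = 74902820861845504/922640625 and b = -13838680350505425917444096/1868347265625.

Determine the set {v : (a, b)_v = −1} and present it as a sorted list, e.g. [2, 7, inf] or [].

[17, 19]

(a, b) ≡ (34, -7106) mod (ℚ^×)²; places V = {2, 3, 5, 7, 11, 17, 19, 29, ∞}.
(a,b)_∞: sgn(34)=+, sgn(-7106)=−, so +1.
(a,b)_17: α=1, u≡2; β=1, v≡10 (mod 17); (2|17)=+1, (10|17)=-1; sign (−1)^0·+1^1·-1^1 = -1.
(a,b)_29: α=2, u≡23; β=4, v≡9 (mod 29); (23|29)=+1, (9|29)=+1; sign (−1)^0·+1^4·+1^2 = +1.
(a,b)_11: α=6, u≡3; β=9, v≡5 (mod 11); (3|11)=+1, (5|11)=+1; sign (−1)^0·+1^9·+1^6 = +1.
(a,b)_2: α=13, β=19; u≡1, v≡7 (mod 8); ε(u)ε(v)=0·1, αω(v)=13·0, βω(u)=19·0; sum ≡ 0  ⇒  +1.
(a,b)_5: α=-6, u≡1; β=-8, v≡1 (mod 5); (1|5)=+1, (1|5)=+1; sign (−1)^0·+1^-8·+1^-6 = +1.
(a,b)_3: α=-10, u≡1; β=-14, v≡1 (mod 3); (1|3)=+1, (1|3)=+1; sign (−1)^0·+1^-14·+1^-10 = +1.
(a,b)_7: α=0, u≡6; β=2, v≡5 (mod 7); (6|7)=-1, (5|7)=-1; sign (−1)^0·-1^2·-1^0 = +1.
(a,b)_19: α=2, u≡15; β=1, v≡7 (mod 19); (15|19)=-1, (7|19)=+1; sign (−1)^0·-1^1·+1^2 = -1.
(34, -7106 / ℚ) ramifies at {17, 19}: a division algebra.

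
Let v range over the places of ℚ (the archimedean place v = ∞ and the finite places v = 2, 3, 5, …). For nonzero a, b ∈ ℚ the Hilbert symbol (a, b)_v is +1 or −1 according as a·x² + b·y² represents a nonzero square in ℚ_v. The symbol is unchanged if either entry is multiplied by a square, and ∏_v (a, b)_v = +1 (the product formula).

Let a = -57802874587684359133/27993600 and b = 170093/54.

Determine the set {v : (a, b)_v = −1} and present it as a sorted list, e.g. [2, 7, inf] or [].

Mod squares: a ≡ -78, b ≡ 462. Check v ∈ {∞, 2, 3, 5, 7, 11, 13, 23, 47}.
v=5: a=5^-2·(≡3), b=5^0·(≡2) mod 5; (3|5)=-1, (2|5)=-1; (−1)^{-2·0·2}·(-1)^0·(-1)^-2 = +1.
v=11: a=11^4·(≡7), b=11^1·(≡3) mod 11; (7|11)=-1, (3|11)=+1; (−1)^{4·1·5}·(-1)^1·(+1)^4 = -1.
v=7: a=7^6·(≡5), b=7^1·(≡6) mod 7; (5|7)=-1, (6|7)=-1; (−1)^{6·1·3}·(-1)^1·(-1)^6 = -1.
v=23: a=23^2·(≡14), b=23^0·(≡1) mod 23; (14|23)=-1, (1|23)=+1; (−1)^{2·0·11}·(-1)^0·(+1)^2 = +1.
v=3: a=3^-7·(≡1), b=3^-3·(≡1) mod 3; (1|3)=+1, (1|3)=+1; (−1)^{-7·-3·1}·(+1)^-3·(+1)^-7 = -1.
v=13: a=13^1·(≡6), b=13^0·(≡7) mod 13; (6|13)=-1, (7|13)=-1; (−1)^{1·0·6}·(-1)^0·(-1)^1 = -1.
v=∞: -78 < 0 and 462 > 0  ⇒  (a,b)_∞ = +1.
v=47: a=47^4·(≡21), b=47^2·(≡11) mod 47; (21|47)=+1, (11|47)=-1; (−1)^{4·2·23}·(+1)^2·(-1)^4 = +1.
v=2: v_2(a)=-9, v_2(b)=-1; units ≡ 1, 7 (mod 8); ε·ε+αω+βω = 0·1+-9·0+-1·0 ≡ 0  ⇒  (a,b)_2 = +1.
(-78, 462 / ℚ) ramifies at {3, 7, 11, 13}: a division algebra.

[3, 7, 11, 13]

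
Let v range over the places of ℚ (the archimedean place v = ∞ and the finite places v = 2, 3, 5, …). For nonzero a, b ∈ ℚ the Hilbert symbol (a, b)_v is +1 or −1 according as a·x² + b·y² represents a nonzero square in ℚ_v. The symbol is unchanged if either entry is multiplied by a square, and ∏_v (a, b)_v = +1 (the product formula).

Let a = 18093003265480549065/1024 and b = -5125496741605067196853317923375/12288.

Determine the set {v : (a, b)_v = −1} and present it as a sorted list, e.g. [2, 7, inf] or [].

(a, b) ≡ (4785, -76245) mod (ℚ^×)²; places V = {2, 3, 5, 11, 13, 17, 19, 23, 29, ∞}.
(a,b)_5: α=1, u≡2; β=3, v≡1 (mod 5); (2|5)=-1, (1|5)=+1; sign (−1)^0·-1^3·+1^1 = -1.
(a,b)_17: α=4, u≡2; β=7, v≡10 (mod 17); (2|17)=+1, (10|17)=-1; sign (−1)^0·+1^7·-1^4 = +1.
(a,b)_13: α=0, u≡1; β=3, v≡11 (mod 13); (1|13)=+1, (11|13)=-1; sign (−1)^0·+1^3·-1^0 = +1.
(a,b)_29: α=5, u≡23; β=4, v≡5 (mod 29); (23|29)=+1, (5|29)=+1; sign (−1)^0·+1^4·+1^5 = +1.
(a,b)_23: α=2, u≡9; β=3, v≡20 (mod 23); (9|23)=+1, (20|23)=-1; sign (−1)^0·+1^3·-1^2 = +1.
(a,b)_∞: sgn(4785)=+, sgn(-76245)=−, so +1.
(a,b)_3: α=1, u≡2; β=-1, v≡1 (mod 3); (2|3)=-1, (1|3)=+1; sign (−1)^1·-1^-1·+1^1 = +1.
(a,b)_11: α=3, u≡8; β=4, v≡7 (mod 11); (8|11)=-1, (7|11)=-1; sign (−1)^0·-1^4·-1^3 = -1.
(a,b)_2: α=-10, β=-12; u≡1, v≡3 (mod 8); ε(u)ε(v)=0·1, αω(v)=-10·1, βω(u)=-12·0; sum ≡ 0  ⇒  +1.
(a,b)_19: α=0, u≡16; β=2, v≡13 (mod 19); (16|19)=+1, (13|19)=-1; sign (−1)^0·+1^2·-1^0 = +1.
Ram(4785, -76245) = {5, 11}; no ℚ_5-point on the conic.

[5, 11]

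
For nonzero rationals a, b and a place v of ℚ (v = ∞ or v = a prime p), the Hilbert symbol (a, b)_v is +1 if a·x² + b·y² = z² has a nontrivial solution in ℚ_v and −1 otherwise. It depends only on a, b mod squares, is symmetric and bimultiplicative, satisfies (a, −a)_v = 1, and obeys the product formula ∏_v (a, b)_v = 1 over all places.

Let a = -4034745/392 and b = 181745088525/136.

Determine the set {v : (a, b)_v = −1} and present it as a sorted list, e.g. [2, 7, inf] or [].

Mod squares: a ≡ -7410, b ≡ 149226. Check v ∈ {∞, 2, 3, 5, 7, 11, 13, 17, 19}.
v=3: a=3^3·(≡2), b=3^5·(≡2) mod 3; (2|3)=-1, (2|3)=-1; (−1)^{3·5·1}·(-1)^5·(-1)^3 = -1.
v=13: a=13^1·(≡5), b=13^2·(≡10) mod 13; (5|13)=-1, (10|13)=+1; (−1)^{1·2·6}·(-1)^2·(+1)^1 = +1.
v=2: v_2(a)=-3, v_2(b)=-3; units ≡ 7, 5 (mod 8); ε·ε+αω+βω = 1·0+-3·1+-3·0 ≡ 1  ⇒  (a,b)_2 = -1.
v=5: a=5^1·(≡3), b=5^2·(≡1) mod 5; (3|5)=-1, (1|5)=+1; (−1)^{1·2·2}·(-1)^2·(+1)^1 = +1.
v=19: a=19^1·(≡7), b=19^1·(≡17) mod 19; (7|19)=+1, (17|19)=+1; (−1)^{1·1·9}·(+1)^1·(+1)^1 = -1.
v=11: a=11^2·(≡1), b=11^3·(≡3) mod 11; (1|11)=+1, (3|11)=+1; (−1)^{2·3·5}·(+1)^3·(+1)^2 = +1.
v=∞: -7410 < 0 and 149226 > 0  ⇒  (a,b)_∞ = +1.
v=7: a=7^-2·(≡6), b=7^1·(≡3) mod 7; (6|7)=-1, (3|7)=-1; (−1)^{-2·1·3}·(-1)^1·(-1)^-2 = -1.
v=17: a=17^0·(≡1), b=17^-1·(≡7) mod 17; (1|17)=+1, (7|17)=-1; (−1)^{0·-1·8}·(+1)^-1·(-1)^0 = +1.
(-7410, 149226 / ℚ) ramifies at {2, 3, 7, 19}: a division algebra.

[2, 3, 7, 19]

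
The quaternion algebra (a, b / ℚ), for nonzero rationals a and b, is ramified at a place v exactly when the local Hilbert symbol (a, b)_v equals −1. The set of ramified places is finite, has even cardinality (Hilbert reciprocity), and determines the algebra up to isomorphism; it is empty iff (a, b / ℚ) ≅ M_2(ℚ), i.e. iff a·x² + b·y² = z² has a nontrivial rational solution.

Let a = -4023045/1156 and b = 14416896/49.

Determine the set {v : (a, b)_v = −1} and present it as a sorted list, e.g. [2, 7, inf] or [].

Mod squares: a ≡ -5, b ≡ 39. Check v ∈ {∞, 2, 3, 5, 7, 13, 17, 19, 23}.
v=∞: -5 < 0 and 39 > 0  ⇒  (a,b)_∞ = +1.
v=5: a=5^1·(≡1), b=5^0·(≡4) mod 5; (1|5)=+1, (4|5)=+1; (−1)^{1·0·2}·(+1)^0·(+1)^1 = +1.
v=7: a=7^0·(≡2), b=7^-2·(≡4) mod 7; (2|7)=+1, (4|7)=+1; (−1)^{0·-2·3}·(+1)^-2·(+1)^0 = +1.
v=19: a=19^0·(≡14), b=19^2·(≡5) mod 19; (14|19)=-1, (5|19)=+1; (−1)^{0·2·9}·(-1)^2·(+1)^0 = +1.
v=23: a=23^2·(≡9), b=23^0·(≡12) mod 23; (9|23)=+1, (12|23)=+1; (−1)^{2·0·11}·(+1)^0·(+1)^2 = +1.
v=17: a=17^-2·(≡14), b=17^0·(≡11) mod 17; (14|17)=-1, (11|17)=-1; (−1)^{-2·0·8}·(-1)^0·(-1)^-2 = +1.
v=3: a=3^2·(≡1), b=3^1·(≡1) mod 3; (1|3)=+1, (1|3)=+1; (−1)^{2·1·1}·(+1)^1·(+1)^2 = +1.
v=13: a=13^2·(≡2), b=13^1·(≡4) mod 13; (2|13)=-1, (4|13)=+1; (−1)^{2·1·6}·(-1)^1·(+1)^2 = -1.
v=2: v_2(a)=-2, v_2(b)=10; units ≡ 3, 7 (mod 8); ε·ε+αω+βω = 1·1+-2·0+10·1 ≡ 1  ⇒  (a,b)_2 = -1.
(-5, 39 / ℚ) ramifies at {2, 13}: a division algebra.

[2, 13]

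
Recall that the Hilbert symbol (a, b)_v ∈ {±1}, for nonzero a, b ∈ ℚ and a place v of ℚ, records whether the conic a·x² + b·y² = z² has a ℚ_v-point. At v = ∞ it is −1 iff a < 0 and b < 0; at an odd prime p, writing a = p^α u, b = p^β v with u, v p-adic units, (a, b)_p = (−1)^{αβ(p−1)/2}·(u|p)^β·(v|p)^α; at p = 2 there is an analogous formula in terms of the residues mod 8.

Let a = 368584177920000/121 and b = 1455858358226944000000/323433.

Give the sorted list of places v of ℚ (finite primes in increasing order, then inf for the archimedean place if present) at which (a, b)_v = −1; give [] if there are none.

[3, 7]

Mod squares: a ≡ 42, b ≡ 33. Check v ∈ {∞, 2, 3, 5, 7, 11, 23}.
v=11: a=11^-2·(≡9), b=11^-3·(≡1) mod 11; (9|11)=+1, (1|11)=+1; (−1)^{-2·-3·5}·(+1)^-3·(+1)^-2 = +1.
v=∞: 42 > 0 and 33 > 0  ⇒  (a,b)_∞ = +1.
v=2: v_2(a)=11, v_2(b)=18; units ≡ 5, 1 (mod 8); ε·ε+αω+βω = 0·0+11·0+18·1 ≡ 0  ⇒  (a,b)_2 = +1.
v=3: a=3^1·(≡2), b=3^-5·(≡2) mod 3; (2|3)=-1, (2|3)=-1; (−1)^{1·-5·1}·(-1)^-5·(-1)^1 = -1.
v=23: a=23^4·(≡19), b=23^6·(≡22) mod 23; (19|23)=-1, (22|23)=-1; (−1)^{4·6·11}·(-1)^6·(-1)^4 = +1.
v=7: a=7^3·(≡3), b=7^4·(≡3) mod 7; (3|7)=-1, (3|7)=-1; (−1)^{3·4·3}·(-1)^4·(-1)^3 = -1.
v=5: a=5^4·(≡2), b=5^6·(≡2) mod 5; (2|5)=-1, (2|5)=-1; (−1)^{4·6·2}·(-1)^6·(-1)^4 = +1.
|Ram(42, 33)| = 2, even; anisotropic at {3, 7}.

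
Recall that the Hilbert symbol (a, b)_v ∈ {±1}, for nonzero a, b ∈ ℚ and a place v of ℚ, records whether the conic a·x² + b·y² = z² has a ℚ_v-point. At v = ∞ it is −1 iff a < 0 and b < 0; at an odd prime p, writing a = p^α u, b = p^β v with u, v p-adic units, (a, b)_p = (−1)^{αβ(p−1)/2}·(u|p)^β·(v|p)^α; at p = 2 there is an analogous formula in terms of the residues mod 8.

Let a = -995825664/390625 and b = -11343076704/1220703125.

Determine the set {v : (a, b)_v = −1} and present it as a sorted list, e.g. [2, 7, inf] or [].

Mod squares: a ≡ -1334, b ≡ -6670. Check v ∈ {∞, 2, 3, 5, 23, 29}.
v=29: a=29^1·(≡18), b=29^1·(≡19) mod 29; (18|29)=-1, (19|29)=-1; (−1)^{1·1·14}·(-1)^1·(-1)^1 = +1.
v=∞: -1334 < 0 and -6670 < 0  ⇒  (a,b)_∞ = -1.
v=23: a=23^1·(≡17), b=23^1·(≡12) mod 23; (17|23)=-1, (12|23)=+1; (−1)^{1·1·11}·(-1)^1·(+1)^1 = +1.
v=2: v_2(a)=11, v_2(b)=5; units ≡ 5, 1 (mod 8); ε·ε+αω+βω = 0·0+11·0+5·1 ≡ 1  ⇒  (a,b)_2 = -1.
v=5: a=5^-8·(≡1), b=5^-13·(≡1) mod 5; (1|5)=+1, (1|5)=+1; (−1)^{-8·-13·2}·(+1)^-13·(+1)^-8 = +1.
v=3: a=3^6·(≡1), b=3^12·(≡2) mod 3; (1|3)=+1, (2|3)=-1; (−1)^{6·12·1}·(+1)^12·(-1)^6 = +1.
Ram(-1334, -6670) = {2, ∞}; no ℚ_2-point on the conic.

[2, inf]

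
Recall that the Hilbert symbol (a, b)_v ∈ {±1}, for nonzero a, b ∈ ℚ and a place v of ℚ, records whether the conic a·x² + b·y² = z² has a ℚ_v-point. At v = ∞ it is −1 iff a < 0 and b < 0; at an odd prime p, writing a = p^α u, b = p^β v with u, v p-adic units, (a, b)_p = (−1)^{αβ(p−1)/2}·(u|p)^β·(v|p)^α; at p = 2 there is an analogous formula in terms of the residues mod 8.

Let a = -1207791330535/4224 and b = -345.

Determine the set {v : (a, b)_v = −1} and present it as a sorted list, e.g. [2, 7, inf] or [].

[3, 5, 11, 17, 23, inf]

Mod squares: a ≡ -106590, b ≡ -345. Check v ∈ {∞, 2, 3, 5, 11, 17, 19, 23, 29, 41}.
v=17: a=17^1·(≡6), b=17^0·(≡12) mod 17; (6|17)=-1, (12|17)=-1; (−1)^{1·0·8}·(-1)^0·(-1)^1 = -1.
v=5: a=5^1·(≡2), b=5^1·(≡1) mod 5; (2|5)=-1, (1|5)=+1; (−1)^{1·1·2}·(-1)^1·(+1)^1 = -1.
v=∞: -106590 < 0 and -345 < 0  ⇒  (a,b)_∞ = -1.
v=41: a=41^2·(≡32), b=41^0·(≡24) mod 41; (32|41)=+1, (24|41)=-1; (−1)^{2·0·20}·(+1)^0·(-1)^2 = +1.
v=11: a=11^-1·(≡9), b=11^0·(≡7) mod 11; (9|11)=+1, (7|11)=-1; (−1)^{-1·0·5}·(+1)^0·(-1)^-1 = -1.
v=23: a=23^2·(≡22), b=23^1·(≡8) mod 23; (22|23)=-1, (8|23)=+1; (−1)^{2·1·11}·(-1)^1·(+1)^2 = -1.
v=29: a=29^2·(≡15), b=29^0·(≡3) mod 29; (15|29)=-1, (3|29)=-1; (−1)^{2·0·14}·(-1)^0·(-1)^2 = +1.
v=3: a=3^-1·(≡2), b=3^1·(≡2) mod 3; (2|3)=-1, (2|3)=-1; (−1)^{-1·1·1}·(-1)^1·(-1)^-1 = -1.
v=2: v_2(a)=-7, v_2(b)=0; units ≡ 1, 7 (mod 8); ε·ε+αω+βω = 0·1+-7·0+0·0 ≡ 0  ⇒  (a,b)_2 = +1.
v=19: a=19^1·(≡3), b=19^0·(≡16) mod 19; (3|19)=-1, (16|19)=+1; (−1)^{1·0·9}·(-1)^0·(+1)^1 = +1.
Ram(-106590, -345) = {3, 5, 11, 17, 23, ∞}; no ℚ_3-point on the conic.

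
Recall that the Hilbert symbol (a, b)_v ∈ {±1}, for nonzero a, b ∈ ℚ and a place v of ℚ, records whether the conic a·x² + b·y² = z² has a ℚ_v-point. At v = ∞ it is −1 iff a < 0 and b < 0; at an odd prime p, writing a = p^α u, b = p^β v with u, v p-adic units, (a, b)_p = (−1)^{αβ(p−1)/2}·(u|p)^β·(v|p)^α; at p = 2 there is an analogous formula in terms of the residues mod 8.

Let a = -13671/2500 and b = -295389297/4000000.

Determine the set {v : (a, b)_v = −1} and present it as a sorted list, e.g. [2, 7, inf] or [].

[17, inf]

Mod squares: a ≡ -31, b ≡ -697. Check v ∈ {∞, 2, 3, 5, 7, 17, 31, 41}.
v=7: a=7^2·(≡1), b=7^2·(≡3) mod 7; (1|7)=+1, (3|7)=-1; (−1)^{2·2·3}·(+1)^2·(-1)^2 = +1.
v=41: a=41^0·(≡18), b=41^1·(≡15) mod 41; (18|41)=+1, (15|41)=-1; (−1)^{0·1·20}·(+1)^1·(-1)^0 = +1.
v=3: a=3^2·(≡2), b=3^2·(≡2) mod 3; (2|3)=-1, (2|3)=-1; (−1)^{2·2·1}·(-1)^2·(-1)^2 = +1.
v=31: a=31^1·(≡26), b=31^2·(≡14) mod 31; (26|31)=-1, (14|31)=+1; (−1)^{1·2·15}·(-1)^2·(+1)^1 = +1.
v=2: v_2(a)=-2, v_2(b)=-8; units ≡ 1, 7 (mod 8); ε·ε+αω+βω = 0·1+-2·0+-8·0 ≡ 0  ⇒  (a,b)_2 = +1.
v=17: a=17^0·(≡14), b=17^1·(≡6) mod 17; (14|17)=-1, (6|17)=-1; (−1)^{0·1·8}·(-1)^1·(-1)^0 = -1.
v=5: a=5^-4·(≡1), b=5^-6·(≡3) mod 5; (1|5)=+1, (3|5)=-1; (−1)^{-4·-6·2}·(+1)^-6·(-1)^-4 = +1.
v=∞: -31 < 0 and -697 < 0  ⇒  (a,b)_∞ = -1.
|Ram(-31, -697)| = 2, even; anisotropic at {17, ∞}.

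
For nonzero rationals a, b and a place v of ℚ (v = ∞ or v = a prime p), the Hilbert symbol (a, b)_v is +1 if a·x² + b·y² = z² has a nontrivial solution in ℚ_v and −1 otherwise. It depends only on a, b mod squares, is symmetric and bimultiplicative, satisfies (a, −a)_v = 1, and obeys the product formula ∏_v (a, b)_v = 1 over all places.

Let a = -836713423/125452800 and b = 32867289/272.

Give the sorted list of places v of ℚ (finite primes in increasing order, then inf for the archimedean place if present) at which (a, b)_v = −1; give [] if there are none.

(a, b) ≡ (-14, 17) mod (ℚ^×)²; places V = {2, 3, 5, 7, 11, 13, 17, 29, ∞}.
(a,b)_11: α=-2, u≡8; β=0, v≡6 (mod 11); (8|11)=-1, (6|11)=-1; sign (−1)^0·-1^0·-1^-2 = +1.
(a,b)_∞: sgn(-14)=−, sgn(17)=+, so +1.
(a,b)_29: α=4, u≡10; β=0, v≡10 (mod 29); (10|29)=-1, (10|29)=-1; sign (−1)^0·-1^0·-1^4 = +1.
(a,b)_7: α=1, u≡5; β=4, v≡3 (mod 7); (5|7)=-1, (3|7)=-1; sign (−1)^0·-1^4·-1^1 = -1.
(a,b)_5: α=-2, u≡1; β=0, v≡2 (mod 5); (1|5)=+1, (2|5)=-1; sign (−1)^0·+1^0·-1^-2 = +1.
(a,b)_13: α=2, u≡1; β=2, v≡12 (mod 13); (1|13)=+1, (12|13)=+1; sign (−1)^0·+1^2·+1^2 = +1.
(a,b)_3: α=-4, u≡1; β=4, v≡2 (mod 3); (1|3)=+1, (2|3)=-1; sign (−1)^0·+1^4·-1^-4 = +1.
(a,b)_2: α=-9, β=-4; u≡1, v≡1 (mod 8); ε(u)ε(v)=0·0, αω(v)=-9·0, βω(u)=-4·0; sum ≡ 0  ⇒  +1.
(a,b)_17: α=0, u≡5; β=-1, v≡1 (mod 17); (5|17)=-1, (1|17)=+1; sign (−1)^0·-1^-1·+1^0 = -1.
(-14, 17 / ℚ) ramifies at {7, 17}: a division algebra.

[7, 17]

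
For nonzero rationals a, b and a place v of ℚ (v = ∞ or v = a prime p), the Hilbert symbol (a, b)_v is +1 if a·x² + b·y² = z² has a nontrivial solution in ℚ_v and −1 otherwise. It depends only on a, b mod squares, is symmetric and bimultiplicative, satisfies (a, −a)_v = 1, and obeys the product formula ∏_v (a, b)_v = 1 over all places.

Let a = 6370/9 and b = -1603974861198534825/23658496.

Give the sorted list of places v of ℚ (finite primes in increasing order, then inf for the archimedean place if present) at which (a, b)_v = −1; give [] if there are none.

Mod squares: a ≡ 130, b ≡ -17017. Check v ∈ {∞, 2, 3, 5, 7, 11, 13, 17, 19, 37}.
v=2: v_2(a)=1, v_2(b)=-16; units ≡ 1, 7 (mod 8); ε·ε+αω+βω = 0·1+1·0+-16·0 ≡ 0  ⇒  (a,b)_2 = +1.
v=37: a=37^0·(≡13), b=37^2·(≡34) mod 37; (13|37)=-1, (34|37)=+1; (−1)^{0·2·18}·(-1)^2·(+1)^0 = +1.
v=13: a=13^1·(≡1), b=13^1·(≡10) mod 13; (1|13)=+1, (10|13)=+1; (−1)^{1·1·6}·(+1)^1·(+1)^1 = +1.
v=5: a=5^1·(≡1), b=5^2·(≡2) mod 5; (1|5)=+1, (2|5)=-1; (−1)^{1·2·2}·(+1)^2·(-1)^1 = -1.
v=19: a=19^0·(≡9), b=19^-2·(≡16) mod 19; (9|19)=+1, (16|19)=+1; (−1)^{0·-2·9}·(+1)^-2·(+1)^0 = +1.
v=17: a=17^0·(≡7), b=17^3·(≡13) mod 17; (7|17)=-1, (13|17)=+1; (−1)^{0·3·8}·(-1)^3·(+1)^0 = -1.
v=7: a=7^2·(≡2), b=7^7·(≡3) mod 7; (2|7)=+1, (3|7)=-1; (−1)^{2·7·3}·(+1)^7·(-1)^2 = +1.
v=11: a=11^0·(≡5), b=11^1·(≡5) mod 11; (5|11)=+1, (5|11)=+1; (−1)^{0·1·5}·(+1)^1·(+1)^0 = +1.
v=∞: 130 > 0 and -17017 < 0  ⇒  (a,b)_∞ = +1.
v=3: a=3^-2·(≡1), b=3^4·(≡2) mod 3; (1|3)=+1, (2|3)=-1; (−1)^{-2·4·1}·(+1)^4·(-1)^-2 = +1.
|Ram(130, -17017)| = 2, even; anisotropic at {5, 17}.

[5, 17]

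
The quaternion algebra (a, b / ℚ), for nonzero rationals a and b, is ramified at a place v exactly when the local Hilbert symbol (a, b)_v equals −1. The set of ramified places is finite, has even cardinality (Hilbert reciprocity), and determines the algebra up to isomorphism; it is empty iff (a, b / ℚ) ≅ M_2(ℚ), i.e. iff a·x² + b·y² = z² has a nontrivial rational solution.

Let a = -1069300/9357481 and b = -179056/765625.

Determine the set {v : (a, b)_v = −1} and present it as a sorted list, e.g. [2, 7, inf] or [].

[37, inf]

Mod squares: a ≡ -37, b ≡ -31. Check v ∈ {∞, 2, 5, 7, 17, 19, 23, 31, 37}.
v=∞: -37 < 0 and -31 < 0  ⇒  (a,b)_∞ = -1.
v=17: a=17^2·(≡6), b=17^0·(≡3) mod 17; (6|17)=-1, (3|17)=-1; (−1)^{2·0·8}·(-1)^0·(-1)^2 = +1.
v=23: a=23^-2·(≡8), b=23^0·(≡22) mod 23; (8|23)=+1, (22|23)=-1; (−1)^{-2·0·11}·(+1)^0·(-1)^-2 = +1.
v=5: a=5^2·(≡3), b=5^-6·(≡1) mod 5; (3|5)=-1, (1|5)=+1; (−1)^{2·-6·2}·(-1)^-6·(+1)^2 = +1.
v=31: a=31^0·(≡2), b=31^1·(≡27) mod 31; (2|31)=+1, (27|31)=-1; (−1)^{0·1·15}·(+1)^1·(-1)^0 = +1.
v=19: a=19^-2·(≡4), b=19^2·(≡17) mod 19; (4|19)=+1, (17|19)=+1; (−1)^{-2·2·9}·(+1)^2·(+1)^-2 = +1.
v=2: v_2(a)=2, v_2(b)=4; units ≡ 3, 1 (mod 8); ε·ε+αω+βω = 1·0+2·0+4·1 ≡ 0  ⇒  (a,b)_2 = +1.
v=37: a=37^1·(≡10), b=37^0·(≡17) mod 37; (10|37)=+1, (17|37)=-1; (−1)^{1·0·18}·(+1)^0·(-1)^1 = -1.
v=7: a=7^-2·(≡3), b=7^-2·(≡4) mod 7; (3|7)=-1, (4|7)=+1; (−1)^{-2·-2·3}·(-1)^-2·(+1)^-2 = +1.
(-37, -31 / ℚ) ramifies at {37, ∞}: a division algebra.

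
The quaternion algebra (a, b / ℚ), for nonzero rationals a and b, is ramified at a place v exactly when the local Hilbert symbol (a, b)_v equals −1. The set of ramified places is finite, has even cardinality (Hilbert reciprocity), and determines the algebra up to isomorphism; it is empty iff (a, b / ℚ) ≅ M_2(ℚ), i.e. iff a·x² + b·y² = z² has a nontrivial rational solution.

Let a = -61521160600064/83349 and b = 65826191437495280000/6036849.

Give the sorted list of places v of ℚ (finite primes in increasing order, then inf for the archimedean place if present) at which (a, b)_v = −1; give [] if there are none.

[3, 7, 19, 23]

Mod squares: a ≡ -10626, b ≡ 38. Check v ∈ {∞, 2, 3, 5, 7, 11, 13, 19, 23, 31, 37}.
v=3: a=3^-5·(≡1), b=3^-6·(≡2) mod 3; (1|3)=+1, (2|3)=-1; (−1)^{-5·-6·1}·(+1)^-6·(-1)^-5 = -1.
v=37: a=37^2·(≡27), b=37^4·(≡9) mod 37; (27|37)=+1, (9|37)=+1; (−1)^{2·4·18}·(+1)^4·(+1)^2 = +1.
v=13: a=13^0·(≡5), b=13^-2·(≡4) mod 13; (5|13)=-1, (4|13)=+1; (−1)^{0·-2·6}·(-1)^-2·(+1)^0 = +1.
v=23: a=23^1·(≡17), b=23^2·(≡10) mod 23; (17|23)=-1, (10|23)=-1; (−1)^{1·2·11}·(-1)^2·(-1)^1 = -1.
v=11: a=11^1·(≡10), b=11^2·(≡9) mod 11; (10|11)=-1, (9|11)=+1; (−1)^{1·2·5}·(-1)^2·(+1)^1 = +1.
v=2: v_2(a)=9, v_2(b)=7; units ≡ 7, 3 (mod 8); ε·ε+αω+βω = 1·1+9·1+7·0 ≡ 0  ⇒  (a,b)_2 = +1.
v=31: a=31^2·(≡25), b=31^0·(≡28) mod 31; (25|31)=+1, (28|31)=+1; (−1)^{2·0·15}·(+1)^0·(+1)^2 = +1.
v=5: a=5^0·(≡4), b=5^4·(≡2) mod 5; (4|5)=+1, (2|5)=-1; (−1)^{0·4·2}·(+1)^4·(-1)^0 = +1.
v=7: a=7^-3·(≡2), b=7^-2·(≡6) mod 7; (2|7)=+1, (6|7)=-1; (−1)^{-3·-2·3}·(+1)^-2·(-1)^-3 = -1.
v=19: a=19^2·(≡12), b=19^3·(≡10) mod 19; (12|19)=-1, (10|19)=-1; (−1)^{2·3·9}·(-1)^3·(-1)^2 = -1.
v=∞: -10626 < 0 and 38 > 0  ⇒  (a,b)_∞ = +1.
|Ram(-10626, 38)| = 4, even; anisotropic at {3, 7, 19, 23}.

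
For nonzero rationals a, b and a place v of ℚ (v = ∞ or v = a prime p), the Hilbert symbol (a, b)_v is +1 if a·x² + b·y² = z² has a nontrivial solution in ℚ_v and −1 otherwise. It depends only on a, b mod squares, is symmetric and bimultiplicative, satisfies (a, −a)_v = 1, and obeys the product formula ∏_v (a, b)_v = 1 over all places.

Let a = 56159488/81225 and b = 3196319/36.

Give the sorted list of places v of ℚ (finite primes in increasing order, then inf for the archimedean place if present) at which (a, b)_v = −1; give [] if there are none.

Mod squares: a ≡ 37, b ≡ 65231. Check v ∈ {∞, 2, 3, 5, 7, 11, 19, 37, 41, 43}.
v=5: a=5^-2·(≡2), b=5^0·(≡4) mod 5; (2|5)=-1, (4|5)=+1; (−1)^{-2·0·2}·(-1)^0·(+1)^-2 = +1.
v=19: a=19^-2·(≡3), b=19^0·(≡16) mod 19; (3|19)=-1, (16|19)=+1; (−1)^{-2·0·9}·(-1)^0·(+1)^-2 = +1.
v=7: a=7^2·(≡4), b=7^2·(≡5) mod 7; (4|7)=+1, (5|7)=-1; (−1)^{2·2·3}·(+1)^2·(-1)^2 = +1.
v=43: a=43^0·(≡30), b=43^1·(≡2) mod 43; (30|43)=-1, (2|43)=-1; (−1)^{0·1·21}·(-1)^1·(-1)^0 = -1.
v=37: a=37^1·(≡1), b=37^1·(≡8) mod 37; (1|37)=+1, (8|37)=-1; (−1)^{1·1·18}·(+1)^1·(-1)^1 = -1.
v=11: a=11^2·(≡5), b=11^0·(≡9) mod 11; (5|11)=+1, (9|11)=+1; (−1)^{2·0·5}·(+1)^0·(+1)^2 = +1.
v=∞: 37 > 0 and 65231 > 0  ⇒  (a,b)_∞ = +1.
v=2: v_2(a)=8, v_2(b)=-2; units ≡ 5, 7 (mod 8); ε·ε+αω+βω = 0·1+8·0+-2·1 ≡ 0  ⇒  (a,b)_2 = +1.
v=41: a=41^0·(≡37), b=41^1·(≡21) mod 41; (37|41)=+1, (21|41)=+1; (−1)^{0·1·20}·(+1)^1·(+1)^0 = +1.
v=3: a=3^-2·(≡1), b=3^-2·(≡2) mod 3; (1|3)=+1, (2|3)=-1; (−1)^{-2·-2·1}·(+1)^-2·(-1)^-2 = +1.
|Ram(37, 65231)| = 2, even; anisotropic at {37, 43}.

[37, 43]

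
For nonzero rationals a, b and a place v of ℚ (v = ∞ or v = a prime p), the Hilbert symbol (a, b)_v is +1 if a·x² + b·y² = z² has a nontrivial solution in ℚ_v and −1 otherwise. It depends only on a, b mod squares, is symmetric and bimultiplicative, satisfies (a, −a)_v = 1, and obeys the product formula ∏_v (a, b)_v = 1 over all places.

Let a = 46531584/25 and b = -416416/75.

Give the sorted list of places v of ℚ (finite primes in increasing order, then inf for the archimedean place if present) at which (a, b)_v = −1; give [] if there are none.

(a, b) ≡ (561, -462) mod (ℚ^×)²; places V = {2, 3, 5, 7, 11, 13, 17, ∞}.
(a,b)_13: α=0, u≡5; β=2, v≡11 (mod 13); (5|13)=-1, (11|13)=-1; sign (−1)^0·-1^2·-1^0 = +1.
(a,b)_7: α=0, u≡2; β=1, v≡1 (mod 7); (2|7)=+1, (1|7)=+1; sign (−1)^0·+1^1·+1^0 = +1.
(a,b)_2: α=10, β=5; u≡1, v≡1 (mod 8); ε(u)ε(v)=0·0, αω(v)=10·0, βω(u)=5·0; sum ≡ 0  ⇒  +1.
(a,b)_11: α=1, u≡2; β=1, v≡8 (mod 11); (2|11)=-1, (8|11)=-1; sign (−1)^1·-1^1·-1^1 = -1.
(a,b)_5: α=-2, u≡4; β=-2, v≡3 (mod 5); (4|5)=+1, (3|5)=-1; sign (−1)^0·+1^-2·-1^-2 = +1.
(a,b)_3: α=5, u≡1; β=-1, v≡2 (mod 3); (1|3)=+1, (2|3)=-1; sign (−1)^1·+1^-1·-1^5 = +1.
(a,b)_17: α=1, u≡2; β=0, v≡12 (mod 17); (2|17)=+1, (12|17)=-1; sign (−1)^0·+1^0·-1^1 = -1.
(a,b)_∞: sgn(561)=+, sgn(-462)=−, so +1.
Ram(561, -462) = {11, 17}; no ℚ_11-point on the conic.

[11, 17]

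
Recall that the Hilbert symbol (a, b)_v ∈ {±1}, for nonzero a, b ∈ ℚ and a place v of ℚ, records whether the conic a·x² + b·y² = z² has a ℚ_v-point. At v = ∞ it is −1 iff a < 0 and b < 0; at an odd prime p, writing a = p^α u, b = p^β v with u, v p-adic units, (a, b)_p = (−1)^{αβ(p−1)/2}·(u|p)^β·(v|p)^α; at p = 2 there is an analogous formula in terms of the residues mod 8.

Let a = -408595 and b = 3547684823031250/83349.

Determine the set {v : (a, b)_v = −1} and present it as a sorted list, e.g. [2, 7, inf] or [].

Mod squares: a ≡ -408595, b ≡ 714. Check v ∈ {∞, 2, 3, 5, 7, 11, 17, 19, 23}.
v=∞: -408595 < 0 and 714 > 0  ⇒  (a,b)_∞ = +1.
v=19: a=19^1·(≡3), b=19^2·(≡1) mod 19; (3|19)=-1, (1|19)=+1; (−1)^{1·2·9}·(-1)^2·(+1)^1 = +1.
v=7: a=7^0·(≡2), b=7^-3·(≡4) mod 7; (2|7)=+1, (4|7)=+1; (−1)^{0·-3·3}·(+1)^-3·(+1)^0 = +1.
v=5: a=5^1·(≡1), b=5^6·(≡1) mod 5; (1|5)=+1, (1|5)=+1; (−1)^{1·6·2}·(+1)^6·(+1)^1 = +1.
v=11: a=11^1·(≡2), b=11^2·(≡7) mod 11; (2|11)=-1, (7|11)=-1; (−1)^{1·2·5}·(-1)^2·(-1)^1 = -1.
v=3: a=3^0·(≡2), b=3^-5·(≡1) mod 3; (2|3)=-1, (1|3)=+1; (−1)^{0·-5·1}·(-1)^-5·(+1)^0 = -1.
v=2: v_2(a)=0, v_2(b)=1; units ≡ 5, 5 (mod 8); ε·ε+αω+βω = 0·0+0·1+1·1 ≡ 1  ⇒  (a,b)_2 = -1.
v=17: a=17^1·(≡3), b=17^3·(≡2) mod 17; (3|17)=-1, (2|17)=+1; (−1)^{1·3·8}·(-1)^3·(+1)^1 = -1.
v=23: a=23^1·(≡14), b=23^2·(≡8) mod 23; (14|23)=-1, (8|23)=+1; (−1)^{1·2·11}·(-1)^2·(+1)^1 = +1.
(-408595, 714 / ℚ) ramifies at {2, 3, 11, 17}: a division algebra.

[2, 3, 11, 17]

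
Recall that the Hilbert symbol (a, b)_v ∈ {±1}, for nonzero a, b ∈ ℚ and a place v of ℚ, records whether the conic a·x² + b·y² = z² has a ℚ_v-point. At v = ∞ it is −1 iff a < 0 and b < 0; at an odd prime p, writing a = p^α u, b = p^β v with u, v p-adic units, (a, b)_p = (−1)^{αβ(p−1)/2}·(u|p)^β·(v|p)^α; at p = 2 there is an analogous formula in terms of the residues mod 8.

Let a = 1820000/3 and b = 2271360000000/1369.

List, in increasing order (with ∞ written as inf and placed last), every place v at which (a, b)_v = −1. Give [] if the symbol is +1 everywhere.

[7, 13]

(a, b) ≡ (546, 210) mod (ℚ^×)²; places V = {2, 3, 5, 7, 13, 37, ∞}.
(a,b)_3: α=-1, u≡2; β=1, v≡1 (mod 3); (2|3)=-1, (1|3)=+1; sign (−1)^1·-1^1·+1^-1 = +1.
(a,b)_37: α=0, u≡27; β=-2, v≡4 (mod 37); (27|37)=+1, (4|37)=+1; sign (−1)^0·+1^-2·+1^0 = +1.
(a,b)_7: α=1, u≡2; β=1, v≡4 (mod 7); (2|7)=+1, (4|7)=+1; sign (−1)^1·+1^1·+1^1 = -1.
(a,b)_13: α=1, u≡1; β=2, v≡6 (mod 13); (1|13)=+1, (6|13)=-1; sign (−1)^0·+1^2·-1^1 = -1.
(a,b)_2: α=5, β=13; u≡1, v≡1 (mod 8); ε(u)ε(v)=0·0, αω(v)=5·0, βω(u)=13·0; sum ≡ 0  ⇒  +1.
(a,b)_∞: sgn(546)=+, sgn(210)=+, so +1.
(a,b)_5: α=4, u≡4; β=7, v≡2 (mod 5); (4|5)=+1, (2|5)=-1; sign (−1)^0·+1^7·-1^4 = +1.
Ram(546, 210) = {7, 13}; no ℚ_7-point on the conic.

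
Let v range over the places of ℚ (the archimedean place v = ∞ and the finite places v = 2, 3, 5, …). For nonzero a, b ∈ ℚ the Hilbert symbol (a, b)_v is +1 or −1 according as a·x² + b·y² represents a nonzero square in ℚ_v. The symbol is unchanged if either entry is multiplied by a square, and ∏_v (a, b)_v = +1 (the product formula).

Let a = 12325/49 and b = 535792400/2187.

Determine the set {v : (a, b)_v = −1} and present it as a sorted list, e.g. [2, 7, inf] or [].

[19, 29]

Mod squares: a ≡ 493, b ≡ 4018443. Check v ∈ {∞, 2, 3, 5, 7, 11, 13, 17, 19, 29}.
v=7: a=7^-2·(≡5), b=7^0·(≡1) mod 7; (5|7)=-1, (1|7)=+1; (−1)^{-2·0·3}·(-1)^0·(+1)^-2 = +1.
v=2: v_2(a)=0, v_2(b)=4; units ≡ 5, 3 (mod 8); ε·ε+αω+βω = 0·1+0·1+4·1 ≡ 0  ⇒  (a,b)_2 = +1.
v=19: a=19^0·(≡15), b=19^1·(≡14) mod 19; (15|19)=-1, (14|19)=-1; (−1)^{0·1·9}·(-1)^1·(-1)^0 = -1.
v=29: a=29^1·(≡14), b=29^1·(≡4) mod 29; (14|29)=-1, (4|29)=+1; (−1)^{1·1·14}·(-1)^1·(+1)^1 = -1.
v=3: a=3^0·(≡1), b=3^-7·(≡2) mod 3; (1|3)=+1, (2|3)=-1; (−1)^{0·-7·1}·(+1)^-7·(-1)^0 = +1.
v=∞: 493 > 0 and 4018443 > 0  ⇒  (a,b)_∞ = +1.
v=11: a=11^0·(≡1), b=11^1·(≡9) mod 11; (1|11)=+1, (9|11)=+1; (−1)^{0·1·5}·(+1)^1·(+1)^0 = +1.
v=13: a=13^0·(≡4), b=13^1·(≡1) mod 13; (4|13)=+1, (1|13)=+1; (−1)^{0·1·6}·(+1)^1·(+1)^0 = +1.
v=17: a=17^1·(≡3), b=17^1·(≡3) mod 17; (3|17)=-1, (3|17)=-1; (−1)^{1·1·8}·(-1)^1·(-1)^1 = +1.
v=5: a=5^2·(≡2), b=5^2·(≡3) mod 5; (2|5)=-1, (3|5)=-1; (−1)^{2·2·2}·(-1)^2·(-1)^2 = +1.
|Ram(493, 4018443)| = 2, even; anisotropic at {19, 29}.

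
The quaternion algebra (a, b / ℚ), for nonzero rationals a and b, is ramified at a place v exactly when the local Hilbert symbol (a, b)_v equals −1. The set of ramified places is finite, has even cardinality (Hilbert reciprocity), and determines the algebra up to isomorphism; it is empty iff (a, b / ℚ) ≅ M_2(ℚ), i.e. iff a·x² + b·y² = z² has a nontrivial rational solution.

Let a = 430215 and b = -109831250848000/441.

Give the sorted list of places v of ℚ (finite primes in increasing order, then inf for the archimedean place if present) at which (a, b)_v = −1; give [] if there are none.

[2, 3, 5, 43]

Mod squares: a ≡ 430215, b ≡ -145. Check v ∈ {∞, 2, 3, 5, 7, 11, 23, 29, 43}.
v=3: a=3^1·(≡2), b=3^-2·(≡2) mod 3; (2|3)=-1, (2|3)=-1; (−1)^{1·-2·1}·(-1)^-2·(-1)^1 = -1.
v=7: a=7^0·(≡2), b=7^-2·(≡2) mod 7; (2|7)=+1, (2|7)=+1; (−1)^{0·-2·3}·(+1)^-2·(+1)^0 = +1.
v=5: a=5^1·(≡3), b=5^3·(≡1) mod 5; (3|5)=-1, (1|5)=+1; (−1)^{1·3·2}·(-1)^3·(+1)^1 = -1.
v=11: a=11^0·(≡5), b=11^2·(≡4) mod 11; (5|11)=+1, (4|11)=+1; (−1)^{0·2·5}·(+1)^2·(+1)^0 = +1.
v=43: a=43^1·(≡29), b=43^2·(≡20) mod 43; (29|43)=-1, (20|43)=-1; (−1)^{1·2·21}·(-1)^2·(-1)^1 = -1.
v=2: v_2(a)=0, v_2(b)=8; units ≡ 7, 7 (mod 8); ε·ε+αω+βω = 1·1+0·0+8·0 ≡ 1  ⇒  (a,b)_2 = -1.
v=29: a=29^1·(≡16), b=29^1·(≡4) mod 29; (16|29)=+1, (4|29)=+1; (−1)^{1·1·14}·(+1)^1·(+1)^1 = +1.
v=∞: 430215 > 0 and -145 < 0  ⇒  (a,b)_∞ = +1.
v=23: a=23^1·(≡6), b=23^2·(≡8) mod 23; (6|23)=+1, (8|23)=+1; (−1)^{1·2·11}·(+1)^2·(+1)^1 = +1.
(430215, -145 / ℚ) ramifies at {2, 3, 5, 43}: a division algebra.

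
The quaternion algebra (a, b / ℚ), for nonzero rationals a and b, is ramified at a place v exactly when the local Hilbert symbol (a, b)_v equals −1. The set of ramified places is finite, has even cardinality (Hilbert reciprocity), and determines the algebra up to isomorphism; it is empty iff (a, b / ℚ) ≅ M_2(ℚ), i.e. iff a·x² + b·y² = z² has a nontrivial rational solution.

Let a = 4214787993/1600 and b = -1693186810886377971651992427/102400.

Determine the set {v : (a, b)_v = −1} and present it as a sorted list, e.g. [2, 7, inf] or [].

[37, 41]

Mod squares: a ≡ 1297257, b ≡ -626603. Check v ∈ {∞, 2, 3, 5, 13, 17, 19, 29, 31, 37, 41}.
v=5: a=5^-2·(≡2), b=5^-2·(≡3) mod 5; (2|5)=-1, (3|5)=-1; (−1)^{-2·-2·2}·(-1)^-2·(-1)^-2 = +1.
v=31: a=31^1·(≡14), b=31^3·(≡23) mod 31; (14|31)=+1, (23|31)=-1; (−1)^{1·3·15}·(+1)^3·(-1)^1 = +1.
v=17: a=17^0·(≡4), b=17^1·(≡7) mod 17; (4|17)=+1, (7|17)=-1; (−1)^{0·1·8}·(+1)^1·(-1)^0 = +1.
v=∞: 1297257 > 0 and -626603 < 0  ⇒  (a,b)_∞ = +1.
v=3: a=3^3·(≡2), b=3^4·(≡1) mod 3; (2|3)=-1, (1|3)=+1; (−1)^{3·4·1}·(-1)^4·(+1)^3 = +1.
v=13: a=13^1·(≡12), b=13^2·(≡10) mod 13; (12|13)=+1, (10|13)=+1; (−1)^{1·2·6}·(+1)^2·(+1)^1 = +1.
v=19: a=19^2·(≡15), b=19^4·(≡4) mod 19; (15|19)=-1, (4|19)=+1; (−1)^{2·4·9}·(-1)^4·(+1)^2 = +1.
v=2: v_2(a)=-6, v_2(b)=-12; units ≡ 1, 5 (mod 8); ε·ε+αω+βω = 0·0+-6·1+-12·0 ≡ 0  ⇒  (a,b)_2 = +1.
v=41: a=41^0·(≡6), b=41^1·(≡10) mod 41; (6|41)=-1, (10|41)=+1; (−1)^{0·1·20}·(-1)^1·(+1)^0 = -1.
v=37: a=37^1·(≡24), b=37^4·(≡2) mod 37; (24|37)=-1, (2|37)=-1; (−1)^{1·4·18}·(-1)^4·(-1)^1 = -1.
v=29: a=29^1·(≡3), b=29^3·(≡19) mod 29; (3|29)=-1, (19|29)=-1; (−1)^{1·3·14}·(-1)^3·(-1)^1 = +1.
Ram(1297257, -626603) = {37, 41}; no ℚ_37-point on the conic.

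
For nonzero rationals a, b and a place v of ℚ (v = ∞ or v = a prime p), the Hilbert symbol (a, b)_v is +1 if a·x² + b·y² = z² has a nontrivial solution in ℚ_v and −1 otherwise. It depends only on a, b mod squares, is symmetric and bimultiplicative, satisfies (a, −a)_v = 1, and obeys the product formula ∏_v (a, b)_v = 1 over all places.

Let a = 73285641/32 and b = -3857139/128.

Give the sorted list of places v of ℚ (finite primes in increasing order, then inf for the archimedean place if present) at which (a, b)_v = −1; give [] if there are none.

(a, b) ≡ (201058, -10582) mod (ℚ^×)²; places V = {2, 3, 11, 13, 19, 37, ∞}.
(a,b)_3: α=6, u≡1; β=6, v≡2 (mod 3); (1|3)=+1, (2|3)=-1; sign (−1)^0·+1^6·-1^6 = +1.
(a,b)_37: α=1, u≡13; β=1, v≡12 (mod 37); (13|37)=-1, (12|37)=+1; sign (−1)^0·-1^1·+1^1 = -1.
(a,b)_11: α=1, u≡6; β=1, v≡6 (mod 11); (6|11)=-1, (6|11)=-1; sign (−1)^1·-1^1·-1^1 = -1.
(a,b)_2: α=-5, β=-7; u≡1, v≡5 (mod 8); ε(u)ε(v)=0·0, αω(v)=-5·1, βω(u)=-7·0; sum ≡ 1  ⇒  -1.
(a,b)_19: α=1, u≡18; β=0, v≡5 (mod 19); (18|19)=-1, (5|19)=+1; sign (−1)^0·-1^0·+1^1 = +1.
(a,b)_∞: sgn(201058)=+, sgn(-10582)=−, so +1.
(a,b)_13: α=1, u≡4; β=1, v≡2 (mod 13); (4|13)=+1, (2|13)=-1; sign (−1)^0·+1^1·-1^1 = -1.
(201058, -10582 / ℚ) ramifies at {2, 11, 13, 37}: a division algebra.

[2, 11, 13, 37]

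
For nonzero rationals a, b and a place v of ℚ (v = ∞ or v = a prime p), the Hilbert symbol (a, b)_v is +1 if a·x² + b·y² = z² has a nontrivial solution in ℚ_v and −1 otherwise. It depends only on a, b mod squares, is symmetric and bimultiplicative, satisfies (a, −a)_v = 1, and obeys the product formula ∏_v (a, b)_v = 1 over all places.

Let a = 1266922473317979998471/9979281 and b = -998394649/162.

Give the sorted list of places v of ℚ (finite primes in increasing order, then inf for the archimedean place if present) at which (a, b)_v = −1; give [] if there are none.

[2, 41]

Mod squares: a ≡ 1271, b ≡ -24242. Check v ∈ {∞, 2, 3, 7, 13, 17, 23, 31, 41}.
v=13: a=13^-2·(≡1), b=13^0·(≡10) mod 13; (1|13)=+1, (10|13)=+1; (−1)^{-2·0·6}·(+1)^0·(+1)^-2 = +1.
v=31: a=31^3·(≡20), b=31^1·(≡30) mod 31; (20|31)=+1, (30|31)=-1; (−1)^{3·1·15}·(+1)^1·(-1)^3 = +1.
v=2: v_2(a)=0, v_2(b)=-1; units ≡ 7, 7 (mod 8); ε·ε+αω+βω = 1·1+0·0+-1·0 ≡ 1  ⇒  (a,b)_2 = -1.
v=41: a=41^5·(≡39), b=41^2·(≡22) mod 41; (39|41)=+1, (22|41)=-1; (−1)^{5·2·20}·(+1)^2·(-1)^5 = -1.
v=7: a=7^4·(≡2), b=7^2·(≡3) mod 7; (2|7)=+1, (3|7)=-1; (−1)^{4·2·3}·(+1)^2·(-1)^4 = +1.
v=23: a=23^2·(≡2), b=23^1·(≡12) mod 23; (2|23)=+1, (12|23)=+1; (−1)^{2·1·11}·(+1)^1·(+1)^2 = +1.
v=3: a=3^-10·(≡2), b=3^-4·(≡1) mod 3; (2|3)=-1, (1|3)=+1; (−1)^{-10·-4·1}·(-1)^-4·(+1)^-10 = +1.
v=17: a=17^2·(≡8), b=17^1·(≡8) mod 17; (8|17)=+1, (8|17)=+1; (−1)^{2·1·8}·(+1)^1·(+1)^2 = +1.
v=∞: 1271 > 0 and -24242 < 0  ⇒  (a,b)_∞ = +1.
(1271, -24242 / ℚ) ramifies at {2, 41}: a division algebra.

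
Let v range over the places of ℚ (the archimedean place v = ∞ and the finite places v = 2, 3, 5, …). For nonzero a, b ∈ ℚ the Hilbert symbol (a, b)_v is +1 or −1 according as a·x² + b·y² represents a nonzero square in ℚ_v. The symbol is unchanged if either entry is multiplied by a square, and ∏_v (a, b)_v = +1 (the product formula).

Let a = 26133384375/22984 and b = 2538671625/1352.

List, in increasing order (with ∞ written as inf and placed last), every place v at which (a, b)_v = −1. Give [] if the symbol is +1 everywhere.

Mod squares: a ≡ 7310, b ≡ 51170. Check v ∈ {∞, 2, 3, 5, 7, 13, 17, 43}.
v=7: a=7^4·(≡4), b=7^3·(≡2) mod 7; (4|7)=+1, (2|7)=+1; (−1)^{4·3·3}·(+1)^3·(+1)^4 = +1.
v=17: a=17^-1·(≡14), b=17^1·(≡13) mod 17; (14|17)=-1, (13|17)=+1; (−1)^{-1·1·8}·(-1)^1·(+1)^-1 = -1.
v=13: a=13^-2·(≡12), b=13^-2·(≡6) mod 13; (12|13)=+1, (6|13)=-1; (−1)^{-2·-2·6}·(+1)^-2·(-1)^-2 = +1.
v=∞: 7310 > 0 and 51170 > 0  ⇒  (a,b)_∞ = +1.
v=3: a=3^4·(≡2), b=3^4·(≡2) mod 3; (2|3)=-1, (2|3)=-1; (−1)^{4·4·1}·(-1)^4·(-1)^4 = +1.
v=2: v_2(a)=-3, v_2(b)=-3; units ≡ 7, 1 (mod 8); ε·ε+αω+βω = 1·0+-3·0+-3·0 ≡ 0  ⇒  (a,b)_2 = +1.
v=5: a=5^5·(≡2), b=5^3·(≡4) mod 5; (2|5)=-1, (4|5)=+1; (−1)^{5·3·2}·(-1)^3·(+1)^5 = -1.
v=43: a=43^1·(≡9), b=43^1·(≡7) mod 43; (9|43)=+1, (7|43)=-1; (−1)^{1·1·21}·(+1)^1·(-1)^1 = +1.
|Ram(7310, 51170)| = 2, even; anisotropic at {5, 17}.

[5, 17]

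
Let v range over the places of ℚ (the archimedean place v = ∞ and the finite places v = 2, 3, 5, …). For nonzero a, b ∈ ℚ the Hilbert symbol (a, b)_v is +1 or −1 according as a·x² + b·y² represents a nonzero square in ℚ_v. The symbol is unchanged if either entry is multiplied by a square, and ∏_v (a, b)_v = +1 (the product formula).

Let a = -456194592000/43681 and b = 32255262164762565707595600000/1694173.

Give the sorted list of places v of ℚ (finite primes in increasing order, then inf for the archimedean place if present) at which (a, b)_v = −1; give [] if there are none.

[2, 3, 23, 29, 41, 43]

(a, b) ≡ (-3045, 3210264330) mod (ℚ^×)²; places V = {2, 3, 5, 7, 11, 13, 17, 19, 23, 29, 41, 43, 53, ∞}.
(a,b)_7: α=1, u≡5; β=1, v≡4 (mod 7); (5|7)=-1, (4|7)=+1; sign (−1)^1·-1^1·+1^1 = +1.
(a,b)_17: α=2, u≡8; β=2, v≡16 (mod 17); (8|17)=+1, (16|17)=+1; sign (−1)^0·+1^2·+1^2 = +1.
(a,b)_53: α=0, u≡29; β=2, v≡21 (mod 53); (29|53)=+1, (21|53)=-1; sign (−1)^0·+1^2·-1^0 = +1.
(a,b)_2: α=8, β=7; u≡3, v≡5 (mod 8); ε(u)ε(v)=1·0, αω(v)=8·1, βω(u)=7·1; sum ≡ 1  ⇒  -1.
(a,b)_41: α=0, u≡26; β=1, v≡4 (mod 41); (26|41)=-1, (4|41)=+1; sign (−1)^0·-1^1·+1^0 = -1.
(a,b)_13: α=0, u≡9; β=-1, v≡1 (mod 13); (9|13)=+1, (1|13)=+1; sign (−1)^0·+1^-1·+1^0 = +1.
(a,b)_29: α=1, u≡27; β=3, v≡20 (mod 29); (27|29)=-1, (20|29)=+1; sign (−1)^0·-1^3·+1^1 = -1.
(a,b)_5: α=3, u≡4; β=5, v≡4 (mod 5); (4|5)=+1, (4|5)=+1; sign (−1)^0·+1^5·+1^3 = +1.
(a,b)_23: α=0, u≡10; β=1, v≡7 (mod 23); (10|23)=-1, (7|23)=-1; sign (−1)^0·-1^1·-1^0 = -1.
(a,b)_3: α=5, u≡2; β=15, v≡2 (mod 3); (2|3)=-1, (2|3)=-1; sign (−1)^1·-1^15·-1^5 = -1.
(a,b)_19: α=-2, u≡13; β=-4, v≡15 (mod 19); (13|19)=-1, (15|19)=-1; sign (−1)^0·-1^-4·-1^-2 = +1.
(a,b)_11: α=-2, u≡2; β=0, v≡1 (mod 11); (2|11)=-1, (1|11)=+1; sign (−1)^0·-1^0·+1^-2 = +1.
(a,b)_∞: sgn(-3045)=−, sgn(3210264330)=+, so +1.
(a,b)_43: α=0, u≡7; β=1, v≡7 (mod 43); (7|43)=-1, (7|43)=-1; sign (−1)^0·-1^1·-1^0 = -1.
Ram(-3045, 3210264330) = {2, 3, 23, 29, 41, 43}; no ℚ_2-point on the conic.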